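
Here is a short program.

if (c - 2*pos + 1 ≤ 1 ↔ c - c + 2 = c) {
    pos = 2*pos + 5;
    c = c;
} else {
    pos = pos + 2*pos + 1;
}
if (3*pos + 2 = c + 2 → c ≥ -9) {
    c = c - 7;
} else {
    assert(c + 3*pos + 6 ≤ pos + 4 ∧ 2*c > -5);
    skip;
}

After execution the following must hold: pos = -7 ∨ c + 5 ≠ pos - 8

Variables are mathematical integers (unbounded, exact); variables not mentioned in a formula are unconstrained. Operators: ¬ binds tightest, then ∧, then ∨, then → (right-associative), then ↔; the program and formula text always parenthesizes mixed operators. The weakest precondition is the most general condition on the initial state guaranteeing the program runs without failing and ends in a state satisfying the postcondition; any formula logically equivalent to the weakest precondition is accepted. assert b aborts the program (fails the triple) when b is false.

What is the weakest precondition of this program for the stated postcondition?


Working backward. After the program, the postcondition pos = -7 ∨ c + 5 ≠ pos - 8 must hold; in canonical form it is pos = -7 ∨ c ≠ pos - 13.
Then branch requires pos = -7 ∨ c ≠ pos - 6; else branch requires c + 2*pos ≤ -2 ∧ 2*c > -5 ∧ (pos = -7 ∨ c ≠ pos - 13).
Before the if: ((3*pos = c → c ≥ -9) → (pos = -7 ∨ c ≠ pos - 6)) ∧ ((¬(3*pos = c → c ≥ -9)) → (c + 2*pos ≤ -2 ∧ 2*c > -5 ∧ (pos = -7 ∨ c ≠ pos - 13)))
Then branch requires ((6*pos = c - 15 → c ≥ -9) → (2*pos = -12 ∨ c ≠ 2*pos - 1)) ∧ ((¬(6*pos = c - 15 → c ≥ -9)) → (c + 4*pos ≤ -12 ∧ 2*c > -5 ∧ (2*pos = -12 ∨ c ≠ 2*pos - 8))); else branch requires ((9*pos = c - 3 → c ≥ -9) → (3*pos = -8 ∨ c ≠ 3*pos - 5)) ∧ ((¬(9*pos = c - 3 → c ≥ -9)) → (c + 6*pos ≤ -4 ∧ 2*c > -5 ∧ (3*pos = -8 ∨ c ≠ 3*pos - 12))).
Before the if: ((c ≤ 2*pos ↔ c = 2) → (((6*pos = c - 15 → c ≥ -9) → (2*pos = -12 ∨ c ≠ 2*pos - 1)) ∧ ((¬(6*pos = c - 15 → c ≥ -9)) → (c + 4*pos ≤ -12 ∧ 2*c > -5 ∧ (2*pos = -12 ∨ c ≠ 2*pos - 8))))) ∧ ((¬(c ≤ 2*pos ↔ c = 2)) → (((9*pos = c - 3 → c ≥ -9) → (3*pos = -8 ∨ c ≠ 3*pos - 5)) ∧ ((¬(9*pos = c - 3 → c ≥ -9)) → (c + 6*pos ≤ -4 ∧ 2*c > -5 ∧ (3*pos = -8 ∨ c ≠ 3*pos - 12)))))
Answer: WP = ((c ≤ 2*pos ↔ c = 2) → (((6*pos = c - 15 → c ≥ -9) → (2*pos = -12 ∨ c ≠ 2*pos - 1)) ∧ ((¬(6*pos = c - 15 → c ≥ -9)) → (c + 4*pos ≤ -12 ∧ 2*c > -5 ∧ (2*pos = -12 ∨ c ≠ 2*pos - 8))))) ∧ ((¬(c ≤ 2*pos ↔ c = 2)) → (((9*pos = c - 3 → c ≥ -9) → (3*pos = -8 ∨ c ≠ 3*pos - 5)) ∧ ((¬(9*pos = c - 3 → c ≥ -9)) → (c + 6*pos ≤ -4 ∧ 2*c > -5 ∧ (3*pos = -8 ∨ c ≠ 3*pos - 12)))))


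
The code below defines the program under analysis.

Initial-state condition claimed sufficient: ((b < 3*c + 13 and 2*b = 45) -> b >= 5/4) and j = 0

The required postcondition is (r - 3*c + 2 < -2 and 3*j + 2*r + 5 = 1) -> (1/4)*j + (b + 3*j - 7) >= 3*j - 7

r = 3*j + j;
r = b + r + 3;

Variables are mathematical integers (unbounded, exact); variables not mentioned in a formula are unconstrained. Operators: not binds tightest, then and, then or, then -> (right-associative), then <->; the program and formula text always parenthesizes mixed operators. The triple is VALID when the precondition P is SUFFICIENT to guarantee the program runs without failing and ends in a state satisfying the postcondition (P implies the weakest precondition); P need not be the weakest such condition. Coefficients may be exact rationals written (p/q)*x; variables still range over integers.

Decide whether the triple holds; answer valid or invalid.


Working backward. After the program, the postcondition (r - 3*c + 2 < -2 and 3*j + 2*r + 5 = 1) -> (1/4)*j + (b + 3*j - 7) >= 3*j - 7 must hold; in canonical form it is (r < 3*c - 4 and 3*j + 2*r = -4) -> b + (1/4)*j >= 0.
Before r := b + r + 3: (b + r < 3*c - 7 and 2*b + 3*j + 2*r = -10) -> b + (1/4)*j >= 0
Before r := 3*j + j: (b + 4*j < 3*c - 7 and 2*b + 11*j = -10) -> b + (1/4)*j >= 0
The weakest precondition is (b + 4*j < 3*c - 7 and 2*b + 11*j = -10) -> b + (1/4)*j >= 0.
Check whether ((b < 3*c + 13 and 2*b = 45) -> b >= 5/4) and j = 0 implies it.
Countermodel: at the initial state b = -5, c = 1, j = 0, the precondition holds but the weakest precondition fails.
Answer: invalid


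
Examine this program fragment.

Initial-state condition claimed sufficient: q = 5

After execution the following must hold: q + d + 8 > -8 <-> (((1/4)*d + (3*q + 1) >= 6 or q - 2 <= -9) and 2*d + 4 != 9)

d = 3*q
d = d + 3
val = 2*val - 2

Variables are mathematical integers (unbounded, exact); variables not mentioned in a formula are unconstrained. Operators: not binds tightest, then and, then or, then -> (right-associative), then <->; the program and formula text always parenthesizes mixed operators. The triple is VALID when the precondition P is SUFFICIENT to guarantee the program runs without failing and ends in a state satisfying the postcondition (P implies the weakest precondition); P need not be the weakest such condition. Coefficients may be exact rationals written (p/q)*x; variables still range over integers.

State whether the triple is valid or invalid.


Working backward. After the program, the postcondition q + d + 8 > -8 <-> (((1/4)*d + (3*q + 1) >= 6 or q - 2 <= -9) and 2*d + 4 != 9) must hold; in canonical form it is d + q > -16 <-> (((1/4)*d + 3*q >= 5 or q <= -7) and 2*d != 5).
Before val := 2*val - 2: d + q > -16 <-> (((1/4)*d + 3*q >= 5 or q <= -7) and 2*d != 5)
Before d := d + 3: d + q > -19 <-> (((1/4)*d + 3*q >= 17/4 or q <= -7) and 2*d != -1)
Before d := 3*q: 4*q > -19 <-> (((15/4)*q >= 17/4 or q <= -7) and 6*q != -1)
The weakest precondition is 4*q > -19 <-> (((15/4)*q >= 17/4 or q <= -7) and 6*q != -1).
Check whether q = 5 implies it.
Every state satisfying the precondition satisfies the weakest precondition: the implication holds.
Answer: valid


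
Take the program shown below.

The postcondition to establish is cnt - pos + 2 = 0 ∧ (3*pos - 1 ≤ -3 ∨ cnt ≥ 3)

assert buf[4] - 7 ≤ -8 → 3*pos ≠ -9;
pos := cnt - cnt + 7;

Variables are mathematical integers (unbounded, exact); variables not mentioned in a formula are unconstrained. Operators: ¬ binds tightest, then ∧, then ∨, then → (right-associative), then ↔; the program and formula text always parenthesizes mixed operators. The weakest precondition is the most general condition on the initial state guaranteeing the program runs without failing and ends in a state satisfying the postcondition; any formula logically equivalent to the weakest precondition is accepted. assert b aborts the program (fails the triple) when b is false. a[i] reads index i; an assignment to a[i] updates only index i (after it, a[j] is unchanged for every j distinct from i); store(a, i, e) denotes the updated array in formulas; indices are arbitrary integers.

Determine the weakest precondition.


Working backward. After the program, the postcondition cnt - pos + 2 = 0 ∧ (3*pos - 1 ≤ -3 ∨ cnt ≥ 3) must hold; in canonical form it is cnt = pos - 2 ∧ (3*pos ≤ -2 ∨ cnt ≥ 3).
Before pos := cnt - cnt + 7: cnt = 5 ∧ cnt ≥ 3
Before assert buf[4] - 7 ≤ -8 → 3*pos ≠ -9: (buf[4] ≤ -1 → 3*pos ≠ -9) ∧ cnt = 5 ∧ cnt ≥ 3
Answer: WP = (buf[4] ≤ -1 → 3*pos ≠ -9) ∧ cnt = 5 ∧ cnt ≥ 3


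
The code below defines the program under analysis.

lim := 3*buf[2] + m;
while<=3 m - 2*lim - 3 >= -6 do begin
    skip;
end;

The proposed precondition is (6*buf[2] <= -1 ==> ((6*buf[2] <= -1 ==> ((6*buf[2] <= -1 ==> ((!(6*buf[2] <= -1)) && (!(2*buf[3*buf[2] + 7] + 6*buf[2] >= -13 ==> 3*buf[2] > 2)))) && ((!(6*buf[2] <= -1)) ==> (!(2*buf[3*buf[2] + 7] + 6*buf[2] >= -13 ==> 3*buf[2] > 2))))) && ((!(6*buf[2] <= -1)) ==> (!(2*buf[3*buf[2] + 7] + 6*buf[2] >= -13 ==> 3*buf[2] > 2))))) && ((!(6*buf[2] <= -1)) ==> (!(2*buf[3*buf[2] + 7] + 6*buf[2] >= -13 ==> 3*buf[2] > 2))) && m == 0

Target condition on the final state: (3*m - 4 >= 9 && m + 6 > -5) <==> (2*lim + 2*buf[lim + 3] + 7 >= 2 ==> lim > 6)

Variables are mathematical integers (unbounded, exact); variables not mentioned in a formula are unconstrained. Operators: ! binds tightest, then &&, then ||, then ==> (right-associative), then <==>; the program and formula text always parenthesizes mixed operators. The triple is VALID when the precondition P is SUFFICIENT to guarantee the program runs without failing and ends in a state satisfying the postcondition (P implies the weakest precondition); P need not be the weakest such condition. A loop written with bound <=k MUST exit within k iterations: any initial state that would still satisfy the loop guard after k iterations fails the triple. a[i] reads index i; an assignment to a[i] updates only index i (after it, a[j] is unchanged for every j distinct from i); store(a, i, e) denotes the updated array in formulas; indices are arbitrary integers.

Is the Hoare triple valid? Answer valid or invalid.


Working backward. After the program, the postcondition (3*m - 4 >= 9 && m + 6 > -5) <==> (2*lim + 2*buf[lim + 3] + 7 >= 2 ==> lim > 6) must hold; in canonical form it is (3*m >= 13 && m > -11) <==> (2*buf[lim + 3] + 2*lim >= -5 ==> lim > 6).
Before the loop (bound <=3), unroll the exhaustion recursion (WP_0 = exit-now case; WP_j = one more guarded iteration, up to j = 3):
  WP_0: (!(m >= 2*lim - 3)) && ((3*m >= 13 && m > -11) <==> (2*buf[lim + 3] + 2*lim >= -5 ==> lim > 6))
  WP_1: (m >= 2*lim - 3 ==> ((!(m >= 2*lim - 3)) && ((3*m >= 13 && m > -11) <==> (2*buf[lim + 3] + 2*lim >= -5 ==> lim > 6)))) && ((!(m >= 2*lim - 3)) ==> ((3*m >= 13 && m > -11) <==> (2*buf[lim + 3] + 2*lim >= -5 ==> lim > 6)))
  WP_2: (m >= 2*lim - 3 ==> ((m >= 2*lim - 3 ==> ((!(m >= 2*lim - 3)) && ((3*m >= 13 && m > -11) <==> (2*buf[lim + 3] + 2*lim >= -5 ==> lim > 6)))) && ((!(m >= 2*lim - 3)) ==> ((3*m >= 13 && m > -11) <==> (2*buf[lim + 3] + 2*lim >= -5 ==> lim > 6))))) && ((!(m >= 2*lim - 3)) ==> ((3*m >= 13 && m > -11) <==> (2*buf[lim + 3] + 2*lim >= -5 ==> lim > 6)))
  WP_3: (m >= 2*lim - 3 ==> ((m >= 2*lim - 3 ==> ((m >= 2*lim - 3 ==> ((!(m >= 2*lim - 3)) && ((3*m >= 13 && m > -11) <==> (2*buf[lim + 3] + 2*lim >= -5 ==> lim > 6)))) && ((!(m >= 2*lim - 3)) ==> ((3*m >= 13 && m > -11) <==> (2*buf[lim + 3] + 2*lim >= -5 ==> lim > 6))))) && ((!(m >= 2*lim - 3)) ==> ((3*m >= 13 && m > -11) <==> (2*buf[lim + 3] + 2*lim >= -5 ==> lim > 6))))) && ((!(m >= 2*lim - 3)) ==> ((3*m >= 13 && m > -11) <==> (2*buf[lim + 3] + 2*lim >= -5 ==> lim > 6)))
So before the loop: (m >= 2*lim - 3 ==> ((m >= 2*lim - 3 ==> ((m >= 2*lim - 3 ==> ((!(m >= 2*lim - 3)) && ((3*m >= 13 && m > -11) <==> (2*buf[lim + 3] + 2*lim >= -5 ==> lim > 6)))) && ((!(m >= 2*lim - 3)) ==> ((3*m >= 13 && m > -11) <==> (2*buf[lim + 3] + 2*lim >= -5 ==> lim > 6))))) && ((!(m >= 2*lim - 3)) ==> ((3*m >= 13 && m > -11) <==> (2*buf[lim + 3] + 2*lim >= -5 ==> lim > 6))))) && ((!(m >= 2*lim - 3)) ==> ((3*m >= 13 && m > -11) <==> (2*buf[lim + 3] + 2*lim >= -5 ==> lim > 6)))
Before lim := 3*buf[2] + m: (6*buf[2] + m <= 3 ==> ((6*buf[2] + m <= 3 ==> ((6*buf[2] + m <= 3 ==> ((!(6*buf[2] + m <= 3)) && ((3*m >= 13 && m > -11) <==> (2*buf[3*buf[2] + m + 3] + 6*buf[2] + 2*m >= -5 ==> 3*buf[2] + m > 6)))) && ((!(6*buf[2] + m <= 3)) ==> ((3*m >= 13 && m > -11) <==> (2*buf[3*buf[2] + m + 3] + 6*buf[2] + 2*m >= -5 ==> 3*buf[2] + m > 6))))) && ((!(6*buf[2] + m <= 3)) ==> ((3*m >= 13 && m > -11) <==> (2*buf[3*buf[2] + m + 3] + 6*buf[2] + 2*m >= -5 ==> 3*buf[2] + m > 6))))) && ((!(6*buf[2] + m <= 3)) ==> ((3*m >= 13 && m > -11) <==> (2*buf[3*buf[2] + m + 3] + 6*buf[2] + 2*m >= -5 ==> 3*buf[2] + m > 6)))
The weakest precondition is (6*buf[2] + m <= 3 ==> ((6*buf[2] + m <= 3 ==> ((6*buf[2] + m <= 3 ==> ((!(6*buf[2] + m <= 3)) && ((3*m >= 13 && m > -11) <==> (2*buf[3*buf[2] + m + 3] + 6*buf[2] + 2*m >= -5 ==> 3*buf[2] + m > 6)))) && ((!(6*buf[2] + m <= 3)) ==> ((3*m >= 13 && m > -11) <==> (2*buf[3*buf[2] + m + 3] + 6*buf[2] + 2*m >= -5 ==> 3*buf[2] + m > 6))))) && ((!(6*buf[2] + m <= 3)) ==> ((3*m >= 13 && m > -11) <==> (2*buf[3*buf[2] + m + 3] + 6*buf[2] + 2*m >= -5 ==> 3*buf[2] + m > 6))))) && ((!(6*buf[2] + m <= 3)) ==> ((3*m >= 13 && m > -11) <==> (2*buf[3*buf[2] + m + 3] + 6*buf[2] + 2*m >= -5 ==> 3*buf[2] + m > 6))).
Check whether (6*buf[2] <= -1 ==> ((6*buf[2] <= -1 ==> ((6*buf[2] <= -1 ==> ((!(6*buf[2] <= -1)) && (!(2*buf[3*buf[2] + 7] + 6*buf[2] >= -13 ==> 3*buf[2] > 2)))) && ((!(6*buf[2] <= -1)) ==> (!(2*buf[3*buf[2] + 7] + 6*buf[2] >= -13 ==> 3*buf[2] > 2))))) && ((!(6*buf[2] <= -1)) ==> (!(2*buf[3*buf[2] + 7] + 6*buf[2] >= -13 ==> 3*buf[2] > 2))))) && ((!(6*buf[2] <= -1)) ==> (!(2*buf[3*buf[2] + 7] + 6*buf[2] >= -13 ==> 3*buf[2] > 2))) && m == 0 implies it.
Countermodel: at the initial state buf = {[2] = 0, [3] = 17422, [7] = 17422, elsewhere 17422}, m = 0, the precondition holds but the weakest precondition fails.
Answer: invalid


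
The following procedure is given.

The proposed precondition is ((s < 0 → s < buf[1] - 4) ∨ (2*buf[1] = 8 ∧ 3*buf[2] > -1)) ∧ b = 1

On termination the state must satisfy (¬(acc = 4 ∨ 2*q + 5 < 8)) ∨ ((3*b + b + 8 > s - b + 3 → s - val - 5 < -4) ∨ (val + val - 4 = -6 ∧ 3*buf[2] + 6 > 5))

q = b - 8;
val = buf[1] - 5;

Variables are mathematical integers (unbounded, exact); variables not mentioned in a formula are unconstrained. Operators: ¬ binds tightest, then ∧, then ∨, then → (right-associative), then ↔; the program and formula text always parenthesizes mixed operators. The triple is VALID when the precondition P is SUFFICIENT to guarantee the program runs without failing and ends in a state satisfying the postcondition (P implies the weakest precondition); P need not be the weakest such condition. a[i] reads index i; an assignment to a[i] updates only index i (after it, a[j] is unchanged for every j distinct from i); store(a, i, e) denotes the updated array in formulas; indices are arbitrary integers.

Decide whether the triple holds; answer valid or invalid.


Working backward. After the program, the postcondition (¬(acc = 4 ∨ 2*q + 5 < 8)) ∨ ((3*b + b + 8 > s - b + 3 → s - val - 5 < -4) ∨ (val + val - 4 = -6 ∧ 3*buf[2] + 6 > 5)) must hold; in canonical form it is (¬(acc = 4 ∨ 2*q < 3)) ∨ (5*b > s - 5 → s < val + 1) ∨ (2*val = -2 ∧ 3*buf[2] > -1).
Before val := buf[1] - 5: (¬(acc = 4 ∨ 2*q < 3)) ∨ (5*b > s - 5 → s < buf[1] - 4) ∨ (2*buf[1] = 8 ∧ 3*buf[2] > -1)
Before q := b - 8: (¬(acc = 4 ∨ 2*b < 19)) ∨ (5*b > s - 5 → s < buf[1] - 4) ∨ (2*buf[1] = 8 ∧ 3*buf[2] > -1)
The weakest precondition is (¬(acc = 4 ∨ 2*b < 19)) ∨ (5*b > s - 5 → s < buf[1] - 4) ∨ (2*buf[1] = 8 ∧ 3*buf[2] > -1).
Check whether ((s < 0 → s < buf[1] - 4) ∨ (2*buf[1] = 8 ∧ 3*buf[2] > -1)) ∧ b = 1 implies it.
Countermodel: at the initial state acc = 0, b = 1, buf = {[1] = 0, [2] = 0, elsewhere 0}, s = 8, the precondition holds but the weakest precondition fails.
Answer: invalid


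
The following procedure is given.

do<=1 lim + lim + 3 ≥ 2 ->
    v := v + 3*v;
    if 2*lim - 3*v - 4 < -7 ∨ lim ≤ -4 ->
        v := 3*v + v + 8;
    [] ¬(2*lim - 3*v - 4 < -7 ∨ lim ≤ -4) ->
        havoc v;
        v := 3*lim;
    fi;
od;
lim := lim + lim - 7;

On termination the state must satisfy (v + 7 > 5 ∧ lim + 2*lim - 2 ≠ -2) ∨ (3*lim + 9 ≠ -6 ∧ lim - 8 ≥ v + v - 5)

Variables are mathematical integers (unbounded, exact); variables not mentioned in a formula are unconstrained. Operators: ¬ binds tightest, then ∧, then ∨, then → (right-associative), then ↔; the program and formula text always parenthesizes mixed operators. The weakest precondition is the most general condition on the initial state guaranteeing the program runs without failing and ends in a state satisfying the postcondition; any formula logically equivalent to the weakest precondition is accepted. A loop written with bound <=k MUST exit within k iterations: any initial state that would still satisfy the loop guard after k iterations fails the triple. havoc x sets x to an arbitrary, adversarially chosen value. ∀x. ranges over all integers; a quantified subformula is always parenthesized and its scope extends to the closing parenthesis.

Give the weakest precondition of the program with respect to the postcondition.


Working backward. After the program, the postcondition (v + 7 > 5 ∧ lim + 2*lim - 2 ≠ -2) ∨ (3*lim + 9 ≠ -6 ∧ lim - 8 ≥ v + v - 5) must hold; in canonical form it is (v > -2 ∧ 3*lim ≠ 0) ∨ (3*lim ≠ -15 ∧ lim ≥ 2*v + 3).
Before lim := lim + lim - 7: (v > -2 ∧ 6*lim ≠ 21) ∨ (6*lim ≠ 6 ∧ 2*lim ≥ 2*v + 10)
Before the loop (bound <=1), unroll the exhaustion recursion (WP_0 = exit-now case; WP_j = one more guarded iteration, up to j = 1):
  WP_0: (¬(2*lim ≥ -1)) ∧ ((v > -2 ∧ 6*lim ≠ 21) ∨ (6*lim ≠ 6 ∧ 2*lim ≥ 2*v + 10))
  WP_1: (2*lim ≥ -1 → (((2*lim < 12*v - 3 ∨ lim ≤ -4) → ((¬(2*lim ≥ -1)) ∧ ((16*v > -10 ∧ 6*lim ≠ 21) ∨ (6*lim ≠ 6 ∧ 2*lim ≥ 32*v + 26)))) ∧ ((¬(2*lim < 12*v - 3 ∨ lim ≤ -4)) → ((¬(2*lim ≥ -1)) ∧ ((3*lim > -2 ∧ 6*lim ≠ 21) ∨ (6*lim ≠ 6 ∧ 4*lim ≤ -10)))))) ∧ ((¬(2*lim ≥ -1)) → ((v > -2 ∧ 6*lim ≠ 21) ∨ (6*lim ≠ 6 ∧ 2*lim ≥ 2*v + 10)))
So before the loop: (2*lim ≥ -1 → (((2*lim < 12*v - 3 ∨ lim ≤ -4) → ((¬(2*lim ≥ -1)) ∧ ((16*v > -10 ∧ 6*lim ≠ 21) ∨ (6*lim ≠ 6 ∧ 2*lim ≥ 32*v + 26)))) ∧ ((¬(2*lim < 12*v - 3 ∨ lim ≤ -4)) → ((¬(2*lim ≥ -1)) ∧ ((3*lim > -2 ∧ 6*lim ≠ 21) ∨ (6*lim ≠ 6 ∧ 4*lim ≤ -10)))))) ∧ ((¬(2*lim ≥ -1)) → ((v > -2 ∧ 6*lim ≠ 21) ∨ (6*lim ≠ 6 ∧ 2*lim ≥ 2*v + 10)))
Answer: WP = (2*lim ≥ -1 → (((2*lim < 12*v - 3 ∨ lim ≤ -4) → ((¬(2*lim ≥ -1)) ∧ ((16*v > -10 ∧ 6*lim ≠ 21) ∨ (6*lim ≠ 6 ∧ 2*lim ≥ 32*v + 26)))) ∧ ((¬(2*lim < 12*v - 3 ∨ lim ≤ -4)) → ((¬(2*lim ≥ -1)) ∧ ((3*lim > -2 ∧ 6*lim ≠ 21) ∨ (6*lim ≠ 6 ∧ 4*lim ≤ -10)))))) ∧ ((¬(2*lim ≥ -1)) → ((v > -2 ∧ 6*lim ≠ 21) ∨ (6*lim ≠ 6 ∧ 2*lim ≥ 2*v + 10)))


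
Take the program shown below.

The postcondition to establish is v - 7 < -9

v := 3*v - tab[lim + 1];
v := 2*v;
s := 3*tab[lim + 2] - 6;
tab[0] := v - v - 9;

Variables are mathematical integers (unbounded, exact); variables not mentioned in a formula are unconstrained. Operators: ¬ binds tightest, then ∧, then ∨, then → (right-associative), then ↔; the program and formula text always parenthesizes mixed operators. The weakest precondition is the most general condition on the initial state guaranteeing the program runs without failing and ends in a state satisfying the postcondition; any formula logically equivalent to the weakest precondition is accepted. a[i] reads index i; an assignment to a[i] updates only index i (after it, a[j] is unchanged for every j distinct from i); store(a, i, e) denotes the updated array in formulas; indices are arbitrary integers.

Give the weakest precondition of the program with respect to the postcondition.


Working backward. After the program, the postcondition v - 7 < -9 must hold; in canonical form it is v < -2.
Before tab[0] := v - v - 9: v < -2
Before s := 3*tab[lim + 2] - 6: v < -2
Before v := 2*v: 2*v < -2
Before v := 3*v - tab[lim + 1]: 6*v < 2*tab[lim + 1] - 2
Answer: WP = 6*v < 2*tab[lim + 1] - 2


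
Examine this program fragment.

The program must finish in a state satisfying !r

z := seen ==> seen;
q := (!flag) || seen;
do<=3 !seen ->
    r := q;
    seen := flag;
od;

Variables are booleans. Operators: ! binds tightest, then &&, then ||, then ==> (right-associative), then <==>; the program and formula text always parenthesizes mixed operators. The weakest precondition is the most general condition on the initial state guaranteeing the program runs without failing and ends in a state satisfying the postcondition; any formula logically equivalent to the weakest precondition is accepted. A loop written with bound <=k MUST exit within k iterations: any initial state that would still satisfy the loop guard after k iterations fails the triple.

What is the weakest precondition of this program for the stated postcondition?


Working backward. After the program, !r must hold.
Before the loop (bound <=3), unroll the exhaustion recursion (WP_0 = exit-now case; WP_j = one more guarded iteration, up to j = 3):
  WP_0: seen && (!r)
  WP_1: ((!seen) ==> (flag && (!q))) && (seen ==> (!r))
  WP_2: ((!seen) ==> (((!flag) ==> (flag && (!q))) && (flag ==> (!q)))) && (seen ==> (!r))
  WP_3: ((!seen) ==> (((!flag) ==> (((!flag) ==> (flag && (!q))) && (flag ==> (!q)))) && (flag ==> (!q)))) && (seen ==> (!r))
So before the loop: ((!seen) ==> (((!flag) ==> (((!flag) ==> (flag && (!q))) && (flag ==> (!q)))) && (flag ==> (!q)))) && (seen ==> (!r))
Before q := (!flag) || seen: ((!seen) ==> (((!flag) ==> (((!flag) ==> (flag && (!((!flag) || seen)))) && (flag ==> (!((!flag) || seen))))) && (flag ==> (!((!flag) || seen))))) && (seen ==> (!r))
Before z := seen ==> seen: ((!seen) ==> (((!flag) ==> (((!flag) ==> (flag && (!((!flag) || seen)))) && (flag ==> (!((!flag) || seen))))) && (flag ==> (!((!flag) || seen))))) && (seen ==> (!r))
Answer: WP = ((!seen) ==> (((!flag) ==> (((!flag) ==> (flag && (!((!flag) || seen)))) && (flag ==> (!((!flag) || seen))))) && (flag ==> (!((!flag) || seen))))) && (seen ==> (!r))


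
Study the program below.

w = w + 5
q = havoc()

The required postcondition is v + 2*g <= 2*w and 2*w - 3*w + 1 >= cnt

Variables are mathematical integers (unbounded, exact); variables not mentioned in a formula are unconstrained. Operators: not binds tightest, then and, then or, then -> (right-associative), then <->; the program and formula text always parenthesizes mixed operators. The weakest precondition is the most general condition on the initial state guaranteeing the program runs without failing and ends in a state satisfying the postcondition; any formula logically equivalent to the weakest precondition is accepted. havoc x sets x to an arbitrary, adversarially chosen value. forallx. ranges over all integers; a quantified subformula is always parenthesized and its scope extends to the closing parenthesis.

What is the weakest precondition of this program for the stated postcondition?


Working backward. After the program, the postcondition v + 2*g <= 2*w and 2*w - 3*w + 1 >= cnt must hold; in canonical form it is 2*g + v <= 2*w and cnt + w <= 1.
Before havoc q: 2*g + v <= 2*w and cnt + w <= 1
Before w := w + 5: 2*g + v <= 2*w + 10 and cnt + w <= -4
Answer: WP = 2*g + v <= 2*w + 10 and cnt + w <= -4


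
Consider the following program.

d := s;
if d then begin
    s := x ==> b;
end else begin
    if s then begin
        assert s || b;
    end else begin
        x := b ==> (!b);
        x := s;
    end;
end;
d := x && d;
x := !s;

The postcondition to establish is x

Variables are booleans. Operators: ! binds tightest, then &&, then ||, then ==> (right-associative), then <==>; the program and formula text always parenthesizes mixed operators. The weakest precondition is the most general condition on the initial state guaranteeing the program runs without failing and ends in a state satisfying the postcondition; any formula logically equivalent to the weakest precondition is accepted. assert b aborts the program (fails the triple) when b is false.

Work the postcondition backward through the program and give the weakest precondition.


Working backward. After the program, x must hold.
Before x := !s: !s
Before d := x && d: !s
Then branch requires !(x ==> b); else branch requires s ==> ((s || b) && (!s)).
Before the if: (d ==> (!(x ==> b))) && ((!d) ==> (s ==> ((s || b) && (!s))))
Before d := s: (s ==> (!(x ==> b))) && ((!s) ==> (s ==> ((s || b) && (!s))))
Answer: WP = (s ==> (!(x ==> b))) && ((!s) ==> (s ==> ((s || b) && (!s))))


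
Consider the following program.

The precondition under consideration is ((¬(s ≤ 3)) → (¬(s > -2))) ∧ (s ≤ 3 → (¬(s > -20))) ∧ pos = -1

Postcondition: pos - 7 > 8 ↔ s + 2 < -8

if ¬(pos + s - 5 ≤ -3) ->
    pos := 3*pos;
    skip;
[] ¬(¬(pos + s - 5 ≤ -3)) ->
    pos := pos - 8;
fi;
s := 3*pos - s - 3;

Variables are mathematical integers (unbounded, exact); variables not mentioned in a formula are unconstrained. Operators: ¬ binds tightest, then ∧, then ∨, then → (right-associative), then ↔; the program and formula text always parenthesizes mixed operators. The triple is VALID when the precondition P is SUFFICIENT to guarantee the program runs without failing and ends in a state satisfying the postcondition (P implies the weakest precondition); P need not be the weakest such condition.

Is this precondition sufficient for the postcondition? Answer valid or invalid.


Working backward. After the program, the postcondition pos - 7 > 8 ↔ s + 2 < -8 must hold; in canonical form it is pos > 15 ↔ s < -10.
Before s := 3*pos - s - 3: pos > 15 ↔ 3*pos < s - 7
Then branch requires 3*pos > 15 ↔ 9*pos < s - 7; else branch requires pos > 23 ↔ 3*pos < s + 17.
Before the if: ((¬(pos + s ≤ 2)) → (3*pos > 15 ↔ 9*pos < s - 7)) ∧ (pos + s ≤ 2 → (pos > 23 ↔ 3*pos < s + 17))
The weakest precondition is ((¬(pos + s ≤ 2)) → (3*pos > 15 ↔ 9*pos < s - 7)) ∧ (pos + s ≤ 2 → (pos > 23 ↔ 3*pos < s + 17)).
Check whether ((¬(s ≤ 3)) → (¬(s > -2))) ∧ (s ≤ 3 → (¬(s > -20))) ∧ pos = -1 implies it.
Every state satisfying the precondition satisfies the weakest precondition: the implication holds.
Answer: valid


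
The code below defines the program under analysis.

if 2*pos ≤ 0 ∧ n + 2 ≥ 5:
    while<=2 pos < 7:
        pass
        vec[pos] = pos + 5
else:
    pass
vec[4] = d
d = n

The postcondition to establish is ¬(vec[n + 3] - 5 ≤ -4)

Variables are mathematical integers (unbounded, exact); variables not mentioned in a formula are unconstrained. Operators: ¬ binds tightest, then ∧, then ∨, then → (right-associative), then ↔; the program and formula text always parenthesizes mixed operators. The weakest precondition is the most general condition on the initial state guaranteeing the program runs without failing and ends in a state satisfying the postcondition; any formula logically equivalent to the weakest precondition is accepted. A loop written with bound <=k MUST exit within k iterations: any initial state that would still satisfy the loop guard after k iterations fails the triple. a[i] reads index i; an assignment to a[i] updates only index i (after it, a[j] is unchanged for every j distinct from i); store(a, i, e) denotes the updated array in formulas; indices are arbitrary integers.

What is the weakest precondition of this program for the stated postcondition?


Working backward. After the program, the postcondition ¬(vec[n + 3] - 5 ≤ -4) must hold; in canonical form it is ¬(vec[n + 3] ≤ 1).
Before d := n: ¬(vec[n + 3] ≤ 1)
Before vec[4] := d: ¬(store(vec, 4, d)[n + 3] ≤ 1)
Then branch requires (pos < 7 → ((pos < 7 → ((¬(pos < 7)) ∧ (¬(store(store(store(vec, pos, pos + 5), pos, pos + 5), 4, d)[n + 3] ≤ 1)))) ∧ ((¬(pos < 7)) → (¬(store(store(vec, pos, pos + 5), 4, d)[n + 3] ≤ 1))))) ∧ ((¬(pos < 7)) → (¬(store(vec, 4, d)[n + 3] ≤ 1))); else branch requires ¬(store(vec, 4, d)[n + 3] ≤ 1).
Before the if: ((2*pos ≤ 0 ∧ n ≥ 3) → ((pos < 7 → ((pos < 7 → ((¬(pos < 7)) ∧ (¬(store(store(store(vec, pos, pos + 5), pos, pos + 5), 4, d)[n + 3] ≤ 1)))) ∧ ((¬(pos < 7)) → (¬(store(store(vec, pos, pos + 5), 4, d)[n + 3] ≤ 1))))) ∧ ((¬(pos < 7)) → (¬(store(vec, 4, d)[n + 3] ≤ 1))))) ∧ ((¬(2*pos ≤ 0 ∧ n ≥ 3)) → (¬(store(vec, 4, d)[n + 3] ≤ 1)))
Answer: WP = ((2*pos ≤ 0 ∧ n ≥ 3) → ((pos < 7 → ((pos < 7 → ((¬(pos < 7)) ∧ (¬(store(store(store(vec, pos, pos + 5), pos, pos + 5), 4, d)[n + 3] ≤ 1)))) ∧ ((¬(pos < 7)) → (¬(store(store(vec, pos, pos + 5), 4, d)[n + 3] ≤ 1))))) ∧ ((¬(pos < 7)) → (¬(store(vec, 4, d)[n + 3] ≤ 1))))) ∧ ((¬(2*pos ≤ 0 ∧ n ≥ 3)) → (¬(store(vec, 4, d)[n + 3] ≤ 1)))


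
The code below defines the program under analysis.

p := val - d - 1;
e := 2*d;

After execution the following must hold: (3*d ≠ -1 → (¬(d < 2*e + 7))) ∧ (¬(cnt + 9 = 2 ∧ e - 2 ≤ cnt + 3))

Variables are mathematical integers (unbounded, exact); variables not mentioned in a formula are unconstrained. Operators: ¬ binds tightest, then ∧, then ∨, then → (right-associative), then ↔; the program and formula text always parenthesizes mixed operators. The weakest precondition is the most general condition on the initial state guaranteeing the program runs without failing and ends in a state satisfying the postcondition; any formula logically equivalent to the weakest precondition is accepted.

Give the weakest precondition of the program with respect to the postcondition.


Working backward. After the program, the postcondition (3*d ≠ -1 → (¬(d < 2*e + 7))) ∧ (¬(cnt + 9 = 2 ∧ e - 2 ≤ cnt + 3)) must hold; in canonical form it is (3*d ≠ -1 → (¬(d < 2*e + 7))) ∧ (¬(cnt = -7 ∧ e ≤ cnt + 5)).
Before e := 2*d: (3*d ≠ -1 → (¬(3*d > -7))) ∧ (¬(cnt = -7 ∧ 2*d ≤ cnt + 5))
Before p := val - d - 1: (3*d ≠ -1 → (¬(3*d > -7))) ∧ (¬(cnt = -7 ∧ 2*d ≤ cnt + 5))
Answer: WP = (3*d ≠ -1 → (¬(3*d > -7))) ∧ (¬(cnt = -7 ∧ 2*d ≤ cnt + 5))


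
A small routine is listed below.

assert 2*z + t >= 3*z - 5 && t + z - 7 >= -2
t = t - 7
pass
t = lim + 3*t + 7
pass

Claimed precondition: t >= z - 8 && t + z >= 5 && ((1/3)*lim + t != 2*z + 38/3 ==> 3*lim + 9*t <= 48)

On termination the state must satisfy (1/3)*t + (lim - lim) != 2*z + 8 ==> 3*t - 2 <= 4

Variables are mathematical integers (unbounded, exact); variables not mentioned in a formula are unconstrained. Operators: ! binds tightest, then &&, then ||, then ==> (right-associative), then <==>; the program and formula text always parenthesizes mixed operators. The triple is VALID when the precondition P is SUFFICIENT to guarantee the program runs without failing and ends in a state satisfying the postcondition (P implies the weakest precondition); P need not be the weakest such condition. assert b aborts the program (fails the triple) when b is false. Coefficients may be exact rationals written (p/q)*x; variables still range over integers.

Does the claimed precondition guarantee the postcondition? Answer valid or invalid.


Working backward. After the program, the postcondition (1/3)*t + (lim - lim) != 2*z + 8 ==> 3*t - 2 <= 4 must hold; in canonical form it is (1/3)*t != 2*z + 8 ==> 3*t <= 6.
Before skip: (1/3)*t != 2*z + 8 ==> 3*t <= 6
Before t := lim + 3*t + 7: (1/3)*lim + t != 2*z + 17/3 ==> 3*lim + 9*t <= -15
Before skip: (1/3)*lim + t != 2*z + 17/3 ==> 3*lim + 9*t <= -15
Before t := t - 7: (1/3)*lim + t != 2*z + 38/3 ==> 3*lim + 9*t <= 48
Before assert 2*z + t >= 3*z - 5 && t + z - 7 >= -2: t >= z - 5 && t + z >= 5 && ((1/3)*lim + t != 2*z + 38/3 ==> 3*lim + 9*t <= 48)
The weakest precondition is t >= z - 5 && t + z >= 5 && ((1/3)*lim + t != 2*z + 38/3 ==> 3*lim + 9*t <= 48).
Check whether t >= z - 8 && t + z >= 5 && ((1/3)*lim + t != 2*z + 38/3 ==> 3*lim + 9*t <= 48) implies it.
Countermodel: at the initial state lim = 74, t = 0, z = 6, the precondition holds but the weakest precondition fails.
Answer: invalid


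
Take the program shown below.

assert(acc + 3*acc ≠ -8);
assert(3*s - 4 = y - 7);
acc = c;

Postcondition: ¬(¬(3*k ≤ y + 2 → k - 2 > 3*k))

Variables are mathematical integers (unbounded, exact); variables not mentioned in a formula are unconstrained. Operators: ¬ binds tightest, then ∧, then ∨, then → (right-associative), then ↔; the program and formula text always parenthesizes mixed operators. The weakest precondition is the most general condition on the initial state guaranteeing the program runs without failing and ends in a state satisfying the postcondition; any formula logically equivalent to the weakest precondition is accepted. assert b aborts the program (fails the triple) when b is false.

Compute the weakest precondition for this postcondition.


Working backward. After the program, the postcondition ¬(¬(3*k ≤ y + 2 → k - 2 > 3*k)) must hold; in canonical form it is 3*k ≤ y + 2 → 2*k < -2.
Before acc := c: 3*k ≤ y + 2 → 2*k < -2
Before assert 3*s - 4 = y - 7: 3*s = y - 3 ∧ (3*k ≤ y + 2 → 2*k < -2)
Before assert acc + 3*acc ≠ -8: 4*acc ≠ -8 ∧ 3*s = y - 3 ∧ (3*k ≤ y + 2 → 2*k < -2)
Answer: WP = 4*acc ≠ -8 ∧ 3*s = y - 3 ∧ (3*k ≤ y + 2 → 2*k < -2)


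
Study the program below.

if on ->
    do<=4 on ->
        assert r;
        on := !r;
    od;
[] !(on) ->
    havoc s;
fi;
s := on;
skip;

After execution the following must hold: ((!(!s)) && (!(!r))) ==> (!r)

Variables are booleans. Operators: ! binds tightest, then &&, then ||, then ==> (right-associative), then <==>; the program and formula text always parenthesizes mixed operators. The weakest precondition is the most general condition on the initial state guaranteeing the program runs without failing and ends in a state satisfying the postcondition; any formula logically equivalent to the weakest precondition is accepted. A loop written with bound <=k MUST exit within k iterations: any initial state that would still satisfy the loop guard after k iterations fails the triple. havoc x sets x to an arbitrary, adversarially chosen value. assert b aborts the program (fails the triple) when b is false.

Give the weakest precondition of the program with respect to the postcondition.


Working backward. After the program, the postcondition ((!(!s)) && (!(!r))) ==> (!r) must hold; in canonical form it is (s && r) ==> (!r).
Before skip: (s && r) ==> (!r)
Before s := on: (on && r) ==> (!r)
Then branch requires (on ==> (r && ((!r) ==> (r && ((!r) ==> (r && ((!r) ==> r))))))) && ((!on) ==> ((on && r) ==> (!r))); else branch requires (on && r) ==> (!r).
Before the if: (on ==> ((on ==> (r && ((!r) ==> (r && ((!r) ==> (r && ((!r) ==> r))))))) && ((!on) ==> ((on && r) ==> (!r))))) && ((!on) ==> ((on && r) ==> (!r)))
Answer: WP = (on ==> ((on ==> (r && ((!r) ==> (r && ((!r) ==> (r && ((!r) ==> r))))))) && ((!on) ==> ((on && r) ==> (!r))))) && ((!on) ==> ((on && r) ==> (!r)))


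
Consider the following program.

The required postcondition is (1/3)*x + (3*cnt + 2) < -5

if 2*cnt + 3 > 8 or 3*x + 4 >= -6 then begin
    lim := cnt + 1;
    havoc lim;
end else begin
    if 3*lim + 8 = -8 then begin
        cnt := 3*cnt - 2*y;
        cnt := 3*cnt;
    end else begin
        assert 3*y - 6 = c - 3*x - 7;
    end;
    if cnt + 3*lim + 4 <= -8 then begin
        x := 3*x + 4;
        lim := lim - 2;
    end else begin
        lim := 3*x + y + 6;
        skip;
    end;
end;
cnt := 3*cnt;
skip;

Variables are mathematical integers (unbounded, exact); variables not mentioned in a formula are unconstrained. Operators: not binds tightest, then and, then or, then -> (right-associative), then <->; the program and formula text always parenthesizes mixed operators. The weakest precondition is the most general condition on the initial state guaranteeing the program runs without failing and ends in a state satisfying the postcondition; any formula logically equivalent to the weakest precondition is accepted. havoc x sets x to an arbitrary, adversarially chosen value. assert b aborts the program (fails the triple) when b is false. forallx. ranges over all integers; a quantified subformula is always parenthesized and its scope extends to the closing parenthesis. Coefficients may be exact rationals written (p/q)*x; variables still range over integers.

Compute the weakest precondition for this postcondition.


Working backward. After the program, the postcondition (1/3)*x + (3*cnt + 2) < -5 must hold; in canonical form it is 3*cnt + (1/3)*x < -7.
Before skip: 3*cnt + (1/3)*x < -7
Before cnt := 3*cnt: 9*cnt + (1/3)*x < -7
Then branch requires 9*cnt + (1/3)*x < -7; else branch requires (3*lim = -16 -> ((9*cnt + 3*lim <= 6*y - 12 -> 81*cnt + x < 54*y - 25/3) and ((not (9*cnt + 3*lim <= 6*y - 12)) -> 81*cnt + (1/3)*x < 54*y - 7))) and ((not (3*lim = -16)) -> (3*x + 3*y = c - 1 and (cnt + 3*lim <= -12 -> 9*cnt + x < -25/3) and ((not (cnt + 3*lim <= -12)) -> 9*cnt + (1/3)*x < -7))).
Before the if: ((2*cnt > 5 or 3*x >= -10) -> 9*cnt + (1/3)*x < -7) and ((not (2*cnt > 5 or 3*x >= -10)) -> ((3*lim = -16 -> ((9*cnt + 3*lim <= 6*y - 12 -> 81*cnt + x < 54*y - 25/3) and ((not (9*cnt + 3*lim <= 6*y - 12)) -> 81*cnt + (1/3)*x < 54*y - 7))) and ((not (3*lim = -16)) -> (3*x + 3*y = c - 1 and (cnt + 3*lim <= -12 -> 9*cnt + x < -25/3) and ((not (cnt + 3*lim <= -12)) -> 9*cnt + (1/3)*x < -7)))))
Answer: WP = ((2*cnt > 5 or 3*x >= -10) -> 9*cnt + (1/3)*x < -7) and ((not (2*cnt > 5 or 3*x >= -10)) -> ((3*lim = -16 -> ((9*cnt + 3*lim <= 6*y - 12 -> 81*cnt + x < 54*y - 25/3) and ((not (9*cnt + 3*lim <= 6*y - 12)) -> 81*cnt + (1/3)*x < 54*y - 7))) and ((not (3*lim = -16)) -> (3*x + 3*y = c - 1 and (cnt + 3*lim <= -12 -> 9*cnt + x < -25/3) and ((not (cnt + 3*lim <= -12)) -> 9*cnt + (1/3)*x < -7)))))


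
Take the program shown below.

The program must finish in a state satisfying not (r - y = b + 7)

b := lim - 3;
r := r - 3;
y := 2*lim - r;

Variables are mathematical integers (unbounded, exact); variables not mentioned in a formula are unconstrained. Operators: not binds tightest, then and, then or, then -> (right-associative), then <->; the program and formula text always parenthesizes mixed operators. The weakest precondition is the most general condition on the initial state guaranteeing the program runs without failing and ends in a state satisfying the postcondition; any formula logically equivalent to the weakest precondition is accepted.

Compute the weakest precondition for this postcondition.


Working backward. After the program, the postcondition not (r - y = b + 7) must hold; in canonical form it is not (r = b + y + 7).
Before y := 2*lim - r: not (2*r = b + 2*lim + 7)
Before r := r - 3: not (2*r = b + 2*lim + 13)
Before b := lim - 3: not (2*r = 3*lim + 10)
Answer: WP = not (2*r = 3*lim + 10)


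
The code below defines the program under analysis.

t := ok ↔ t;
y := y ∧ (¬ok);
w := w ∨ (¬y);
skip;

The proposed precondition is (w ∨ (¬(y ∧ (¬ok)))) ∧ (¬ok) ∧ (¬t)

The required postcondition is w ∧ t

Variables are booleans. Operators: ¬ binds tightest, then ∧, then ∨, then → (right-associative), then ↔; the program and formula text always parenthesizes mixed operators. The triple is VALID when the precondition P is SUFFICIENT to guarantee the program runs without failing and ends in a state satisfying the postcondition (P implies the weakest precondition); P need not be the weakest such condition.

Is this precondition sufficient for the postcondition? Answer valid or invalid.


Working backward. After the program, w ∧ t must hold.
Before skip: w ∧ t
Before w := w ∨ (¬y): (w ∨ (¬y)) ∧ t
Before y := y ∧ (¬ok): (w ∨ (¬(y ∧ (¬ok)))) ∧ t
Before t := ok ↔ t: (w ∨ (¬(y ∧ (¬ok)))) ∧ (ok ↔ t)
The weakest precondition is (w ∨ (¬(y ∧ (¬ok)))) ∧ (ok ↔ t).
Check whether (w ∨ (¬(y ∧ (¬ok)))) ∧ (¬ok) ∧ (¬t) implies it.
Every state satisfying the precondition satisfies the weakest precondition: the implication holds.
Answer: valid


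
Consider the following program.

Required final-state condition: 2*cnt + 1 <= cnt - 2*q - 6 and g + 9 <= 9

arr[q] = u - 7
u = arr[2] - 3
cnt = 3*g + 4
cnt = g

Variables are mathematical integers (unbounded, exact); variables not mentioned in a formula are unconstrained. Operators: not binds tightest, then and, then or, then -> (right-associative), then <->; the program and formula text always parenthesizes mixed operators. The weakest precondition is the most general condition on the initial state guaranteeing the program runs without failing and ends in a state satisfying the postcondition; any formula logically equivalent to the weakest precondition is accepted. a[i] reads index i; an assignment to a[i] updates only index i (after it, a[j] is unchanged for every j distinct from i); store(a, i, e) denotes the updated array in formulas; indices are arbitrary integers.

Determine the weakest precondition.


Working backward. After the program, the postcondition 2*cnt + 1 <= cnt - 2*q - 6 and g + 9 <= 9 must hold; in canonical form it is cnt + 2*q <= -7 and g <= 0.
Before cnt := g: g + 2*q <= -7 and g <= 0
Before cnt := 3*g + 4: g + 2*q <= -7 and g <= 0
Before u := arr[2] - 3: g + 2*q <= -7 and g <= 0
Before arr[q] := u - 7: g + 2*q <= -7 and g <= 0
Answer: WP = g + 2*q <= -7 and g <= 0
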